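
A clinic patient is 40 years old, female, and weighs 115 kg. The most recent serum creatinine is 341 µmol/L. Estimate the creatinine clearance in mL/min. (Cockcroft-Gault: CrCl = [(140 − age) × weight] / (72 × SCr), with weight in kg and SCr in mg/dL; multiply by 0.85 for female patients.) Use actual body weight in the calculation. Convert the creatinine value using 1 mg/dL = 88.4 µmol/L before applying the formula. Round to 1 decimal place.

35.2 mL/min

SCr = 341 / 88.4 = 3.857 mg/dL
CrCl = (140 − 40) × 115 / (72 × 3.857) × 0.85 = 11500.0 / 277.70 × 0.85 ≈ 35.2 mL/min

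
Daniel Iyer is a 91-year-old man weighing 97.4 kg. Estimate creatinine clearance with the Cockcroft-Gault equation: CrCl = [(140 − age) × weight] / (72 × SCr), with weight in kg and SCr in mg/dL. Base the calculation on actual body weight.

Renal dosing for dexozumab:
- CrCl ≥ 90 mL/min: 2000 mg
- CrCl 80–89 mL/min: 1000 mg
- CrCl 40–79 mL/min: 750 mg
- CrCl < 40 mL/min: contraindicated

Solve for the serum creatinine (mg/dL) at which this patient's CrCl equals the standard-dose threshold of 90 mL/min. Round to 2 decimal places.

Standard dose requires CrCl ≥ 90 mL/min.
Set (140 − 91) × 97.4 / (72 × SCr) = 90
SCr = (140 − 91) × 97.4 / (72 × 90) = 0.737 mg/dL

0.74 mg/dL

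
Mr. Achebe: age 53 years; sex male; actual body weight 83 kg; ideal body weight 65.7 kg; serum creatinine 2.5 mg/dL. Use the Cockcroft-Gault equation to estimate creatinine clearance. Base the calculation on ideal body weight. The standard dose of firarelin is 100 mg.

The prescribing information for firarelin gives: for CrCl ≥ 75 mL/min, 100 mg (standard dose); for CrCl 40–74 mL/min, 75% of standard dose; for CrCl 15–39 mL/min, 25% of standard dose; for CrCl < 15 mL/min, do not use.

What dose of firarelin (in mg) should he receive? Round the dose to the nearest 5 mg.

CrCl = (140 − 53) × 65.7 / (72 × 2.5) = 5715.9 / 180.00 ≈ 31.8 mL/min
CrCl ≈ 32 mL/min → bracket 15–39 mL/min.
25% of 100 mg = 25 mg

25 mg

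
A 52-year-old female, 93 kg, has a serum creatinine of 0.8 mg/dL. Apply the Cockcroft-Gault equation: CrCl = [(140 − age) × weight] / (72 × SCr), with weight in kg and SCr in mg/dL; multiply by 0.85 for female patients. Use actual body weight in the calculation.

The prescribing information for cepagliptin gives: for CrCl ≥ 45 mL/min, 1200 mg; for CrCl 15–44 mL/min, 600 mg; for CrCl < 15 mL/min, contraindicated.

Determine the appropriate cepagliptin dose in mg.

CrCl = (140 − 52) × 93 / (72 × 0.8) × 0.85 = 8184.0 / 57.60 × 0.85 ≈ 120.8 mL/min
CrCl ≈ 121 mL/min → bracket ≥ 45 mL/min.
Dose for this bracket: 1200 mg.

1200 mg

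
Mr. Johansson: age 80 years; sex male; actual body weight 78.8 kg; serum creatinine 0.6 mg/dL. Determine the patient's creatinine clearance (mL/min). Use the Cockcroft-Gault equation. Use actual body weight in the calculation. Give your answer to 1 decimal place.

CrCl = (140 − 80) × 78.8 / (72 × 0.6) = 4728.0 / 43.20 ≈ 109.4 mL/min

109.4 mL/min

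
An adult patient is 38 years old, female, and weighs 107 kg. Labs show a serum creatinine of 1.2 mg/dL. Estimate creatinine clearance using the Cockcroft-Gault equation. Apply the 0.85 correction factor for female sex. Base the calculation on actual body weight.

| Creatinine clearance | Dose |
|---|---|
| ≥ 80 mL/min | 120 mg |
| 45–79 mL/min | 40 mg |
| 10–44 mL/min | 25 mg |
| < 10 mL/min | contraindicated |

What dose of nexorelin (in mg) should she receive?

CrCl = (140 − 38) × 107 / (72 × 1.2) × 0.85 = 10914.0 / 86.40 × 0.85 ≈ 107.4 mL/min
CrCl ≈ 107 mL/min → bracket ≥ 80 mL/min.
Dose for this bracket: 120 mg.

120 mg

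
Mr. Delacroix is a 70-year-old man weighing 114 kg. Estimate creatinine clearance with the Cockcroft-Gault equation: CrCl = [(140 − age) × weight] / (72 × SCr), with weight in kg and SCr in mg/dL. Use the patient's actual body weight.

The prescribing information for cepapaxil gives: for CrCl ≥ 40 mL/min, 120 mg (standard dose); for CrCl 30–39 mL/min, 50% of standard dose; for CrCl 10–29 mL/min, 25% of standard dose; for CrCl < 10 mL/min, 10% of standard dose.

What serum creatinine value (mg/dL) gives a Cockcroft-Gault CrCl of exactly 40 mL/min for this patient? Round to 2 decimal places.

2.77 mg/dL

Standard dose requires CrCl ≥ 40 mL/min.
Set (140 − 70) × 114 / (72 × SCr) = 40
SCr = (140 − 70) × 114 / (72 × 40) = 2.771 mg/dL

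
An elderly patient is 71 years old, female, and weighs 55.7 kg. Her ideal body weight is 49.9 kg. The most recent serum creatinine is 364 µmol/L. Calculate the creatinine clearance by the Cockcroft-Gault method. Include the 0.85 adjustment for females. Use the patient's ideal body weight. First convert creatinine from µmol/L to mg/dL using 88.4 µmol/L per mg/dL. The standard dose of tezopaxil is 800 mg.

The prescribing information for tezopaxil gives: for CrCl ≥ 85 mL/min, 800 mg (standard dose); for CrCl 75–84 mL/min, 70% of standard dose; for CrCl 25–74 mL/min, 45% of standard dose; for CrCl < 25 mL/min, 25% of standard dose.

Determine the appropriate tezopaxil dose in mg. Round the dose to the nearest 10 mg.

200 mg

SCr = 364 / 88.4 = 4.118 mg/dL
CrCl = (140 − 71) × 49.9 / (72 × 4.118) × 0.85 = 3443.1 / 296.50 × 0.85 ≈ 9.9 mL/min
CrCl ≈ 10 mL/min → bracket < 25 mL/min.
25% of 800 mg = 200 mg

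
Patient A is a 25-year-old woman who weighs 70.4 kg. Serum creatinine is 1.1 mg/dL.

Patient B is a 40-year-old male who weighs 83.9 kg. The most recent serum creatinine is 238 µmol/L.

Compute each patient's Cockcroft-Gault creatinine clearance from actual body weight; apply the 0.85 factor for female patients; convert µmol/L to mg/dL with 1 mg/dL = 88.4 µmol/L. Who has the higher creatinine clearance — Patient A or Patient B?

Patient A: CrCl = (140 − 25) × 70.4 / (72 × 1.1) × 0.85 = 8096.0 / 79.20 × 0.85 ≈ 86.9 mL/min
Patient B: SCr = 238 / 88.4 = 2.692 mg/dL
Patient B: CrCl = (140 − 40) × 83.9 / (72 × 2.692) = 8390.0 / 193.82 ≈ 43.3 mL/min
86.9 vs 43.3 mL/min → Patient A is higher.

Patient A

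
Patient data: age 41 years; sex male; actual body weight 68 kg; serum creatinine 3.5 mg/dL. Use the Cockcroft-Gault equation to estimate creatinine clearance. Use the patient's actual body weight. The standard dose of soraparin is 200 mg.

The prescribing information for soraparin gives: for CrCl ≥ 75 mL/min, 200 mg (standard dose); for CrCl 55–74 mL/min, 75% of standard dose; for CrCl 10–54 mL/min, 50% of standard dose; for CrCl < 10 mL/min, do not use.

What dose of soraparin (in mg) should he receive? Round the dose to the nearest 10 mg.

CrCl = (140 − 41) × 68 / (72 × 3.5) = 6732.0 / 252.00 ≈ 26.7 mL/min
CrCl ≈ 27 mL/min → bracket 10–54 mL/min.
50% of 200 mg = 100 mg

100 mg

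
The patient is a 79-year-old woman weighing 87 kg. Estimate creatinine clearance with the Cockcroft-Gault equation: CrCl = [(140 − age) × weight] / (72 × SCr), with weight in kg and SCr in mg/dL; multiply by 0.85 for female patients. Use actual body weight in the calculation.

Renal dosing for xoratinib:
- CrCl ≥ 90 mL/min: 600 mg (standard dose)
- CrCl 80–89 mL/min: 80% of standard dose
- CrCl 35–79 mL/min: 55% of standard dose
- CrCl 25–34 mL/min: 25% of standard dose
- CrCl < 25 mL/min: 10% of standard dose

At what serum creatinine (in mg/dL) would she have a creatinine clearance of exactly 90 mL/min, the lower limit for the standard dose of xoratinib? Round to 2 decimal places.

0.70 mg/dL

Standard dose requires CrCl ≥ 90 mL/min.
Set (140 − 79) × 87 × 0.85 / (72 × SCr) = 90
SCr = (140 − 79) × 87 × 0.85 / (72 × 90) = 0.696 mg/dL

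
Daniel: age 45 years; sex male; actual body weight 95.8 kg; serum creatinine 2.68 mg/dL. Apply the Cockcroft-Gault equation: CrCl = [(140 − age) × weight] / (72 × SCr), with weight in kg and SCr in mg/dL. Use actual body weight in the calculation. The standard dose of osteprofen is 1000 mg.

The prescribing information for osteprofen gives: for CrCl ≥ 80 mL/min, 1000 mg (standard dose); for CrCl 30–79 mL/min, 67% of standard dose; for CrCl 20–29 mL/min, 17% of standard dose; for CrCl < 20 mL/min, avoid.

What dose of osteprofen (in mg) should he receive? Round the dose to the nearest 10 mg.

CrCl = (140 − 45) × 95.8 / (72 × 2.68) = 9101.0 / 192.96 ≈ 47.2 mL/min
CrCl ≈ 47 mL/min → bracket 30–79 mL/min.
67% of 1000 mg = 670 mg

670 mg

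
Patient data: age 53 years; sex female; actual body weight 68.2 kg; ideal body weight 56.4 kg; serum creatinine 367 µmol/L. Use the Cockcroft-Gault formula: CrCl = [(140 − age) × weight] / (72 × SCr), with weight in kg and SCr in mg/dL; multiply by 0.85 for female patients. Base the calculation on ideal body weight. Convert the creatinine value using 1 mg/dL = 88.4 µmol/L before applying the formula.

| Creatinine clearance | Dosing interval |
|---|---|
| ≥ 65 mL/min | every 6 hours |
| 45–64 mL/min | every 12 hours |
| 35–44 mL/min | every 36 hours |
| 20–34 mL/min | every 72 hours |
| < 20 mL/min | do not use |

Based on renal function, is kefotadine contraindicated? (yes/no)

SCr = 367 / 88.4 = 4.152 mg/dL
CrCl = (140 − 53) × 56.4 / (72 × 4.152) × 0.85 = 4906.8 / 298.94 × 0.85 ≈ 14.0 mL/min
CrCl ≈ 14 mL/min, which is < 20 mL/min.

yes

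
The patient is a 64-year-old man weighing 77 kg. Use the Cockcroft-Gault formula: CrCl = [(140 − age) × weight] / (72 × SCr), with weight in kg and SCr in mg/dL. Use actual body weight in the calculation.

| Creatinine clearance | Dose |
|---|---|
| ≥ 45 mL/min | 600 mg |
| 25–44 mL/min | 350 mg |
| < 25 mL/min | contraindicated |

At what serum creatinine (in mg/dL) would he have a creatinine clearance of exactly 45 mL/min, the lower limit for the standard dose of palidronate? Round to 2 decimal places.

Standard dose requires CrCl ≥ 45 mL/min.
Set (140 − 64) × 77 / (72 × SCr) = 45
SCr = (140 − 64) × 77 / (72 × 45) = 1.806 mg/dL

1.81 mg/dL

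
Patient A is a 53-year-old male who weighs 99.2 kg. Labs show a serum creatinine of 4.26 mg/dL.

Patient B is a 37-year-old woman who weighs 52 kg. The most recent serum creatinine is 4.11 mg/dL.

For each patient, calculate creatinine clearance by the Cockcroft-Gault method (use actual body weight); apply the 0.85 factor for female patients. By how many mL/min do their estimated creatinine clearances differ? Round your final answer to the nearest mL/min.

Patient A: CrCl = (140 − 53) × 99.2 / (72 × 4.26) = 8630.4 / 306.72 ≈ 28.1 mL/min
Patient B: CrCl = (140 − 37) × 52 / (72 × 4.11) × 0.85 = 5356.0 / 295.92 × 0.85 ≈ 15.4 mL/min
|28.1 − 15.4| = 12.7 mL/min

13 mL/min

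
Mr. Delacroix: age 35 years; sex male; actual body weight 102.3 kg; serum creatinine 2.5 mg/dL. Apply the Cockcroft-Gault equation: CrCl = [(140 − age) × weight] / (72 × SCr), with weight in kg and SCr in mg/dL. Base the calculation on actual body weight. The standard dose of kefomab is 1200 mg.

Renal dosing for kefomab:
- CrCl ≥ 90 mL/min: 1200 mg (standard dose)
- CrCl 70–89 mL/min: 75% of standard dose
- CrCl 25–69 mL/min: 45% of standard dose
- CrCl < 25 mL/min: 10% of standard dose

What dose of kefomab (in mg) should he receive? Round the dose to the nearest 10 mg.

540 mg

CrCl = (140 − 35) × 102.3 / (72 × 2.5) = 10741.5 / 180.00 ≈ 59.7 mL/min
CrCl ≈ 60 mL/min → bracket 25–69 mL/min.
45% of 1200 mg = 540 mg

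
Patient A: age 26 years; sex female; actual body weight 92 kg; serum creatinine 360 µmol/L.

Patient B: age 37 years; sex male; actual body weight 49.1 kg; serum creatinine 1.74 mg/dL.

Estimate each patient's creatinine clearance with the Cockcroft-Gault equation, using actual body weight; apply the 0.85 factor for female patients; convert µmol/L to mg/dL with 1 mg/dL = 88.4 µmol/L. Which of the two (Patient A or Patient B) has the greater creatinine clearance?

Patient A: SCr = 360 / 88.4 = 4.072 mg/dL
Patient A: CrCl = (140 − 26) × 92 / (72 × 4.072) × 0.85 = 10488.0 / 293.18 × 0.85 ≈ 30.4 mL/min
Patient B: CrCl = (140 − 37) × 49.1 / (72 × 1.74) = 5057.3 / 125.28 ≈ 40.4 mL/min
30.4 vs 40.4 mL/min → Patient B is higher.

Patient B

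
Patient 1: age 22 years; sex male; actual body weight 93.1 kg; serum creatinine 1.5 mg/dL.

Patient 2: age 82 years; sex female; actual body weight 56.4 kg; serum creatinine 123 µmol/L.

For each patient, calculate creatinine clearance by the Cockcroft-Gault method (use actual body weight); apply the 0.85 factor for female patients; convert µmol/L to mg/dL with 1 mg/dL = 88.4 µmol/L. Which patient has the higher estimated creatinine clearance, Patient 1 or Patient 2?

Patient 1

Patient 1: CrCl = (140 − 22) × 93.1 / (72 × 1.5) = 10985.8 / 108.00 ≈ 101.7 mL/min
Patient 2: SCr = 123 / 88.4 = 1.391 mg/dL
Patient 2: CrCl = (140 − 82) × 56.4 / (72 × 1.391) × 0.85 = 3271.2 / 100.15 × 0.85 ≈ 27.8 mL/min
101.7 vs 27.8 mL/min → Patient 1 is higher.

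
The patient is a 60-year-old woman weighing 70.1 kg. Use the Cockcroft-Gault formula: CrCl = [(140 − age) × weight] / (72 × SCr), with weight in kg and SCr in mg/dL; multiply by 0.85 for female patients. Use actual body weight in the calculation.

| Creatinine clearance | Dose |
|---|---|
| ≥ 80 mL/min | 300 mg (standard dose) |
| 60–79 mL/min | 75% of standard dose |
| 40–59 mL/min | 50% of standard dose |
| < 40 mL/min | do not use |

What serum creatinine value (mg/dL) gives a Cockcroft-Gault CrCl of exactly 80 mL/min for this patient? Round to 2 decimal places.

0.83 mg/dL

Standard dose requires CrCl ≥ 80 mL/min.
Set (140 − 60) × 70.1 × 0.85 / (72 × SCr) = 80
SCr = (140 − 60) × 70.1 × 0.85 / (72 × 80) = 0.828 mg/dL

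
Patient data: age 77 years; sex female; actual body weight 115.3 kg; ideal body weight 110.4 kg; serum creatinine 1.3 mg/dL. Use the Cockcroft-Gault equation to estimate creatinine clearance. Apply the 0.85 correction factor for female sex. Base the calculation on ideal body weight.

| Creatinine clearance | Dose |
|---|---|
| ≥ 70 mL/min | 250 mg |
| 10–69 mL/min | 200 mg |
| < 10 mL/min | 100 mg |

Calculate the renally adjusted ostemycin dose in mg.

CrCl = (140 − 77) × 110.4 / (72 × 1.3) × 0.85 = 6955.2 / 93.60 × 0.85 ≈ 63.2 mL/min
CrCl ≈ 63 mL/min → bracket 10–69 mL/min.
Dose for this bracket: 200 mg.

200 mg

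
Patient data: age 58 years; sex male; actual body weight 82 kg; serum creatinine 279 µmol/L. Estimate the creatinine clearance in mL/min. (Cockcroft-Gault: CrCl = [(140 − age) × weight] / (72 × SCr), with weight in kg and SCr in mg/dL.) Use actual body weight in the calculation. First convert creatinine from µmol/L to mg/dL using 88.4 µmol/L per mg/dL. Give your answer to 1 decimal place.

SCr = 279 / 88.4 = 3.156 mg/dL
CrCl = (140 − 58) × 82 / (72 × 3.156) = 6724.0 / 227.23 ≈ 29.6 mL/min

29.6 mL/min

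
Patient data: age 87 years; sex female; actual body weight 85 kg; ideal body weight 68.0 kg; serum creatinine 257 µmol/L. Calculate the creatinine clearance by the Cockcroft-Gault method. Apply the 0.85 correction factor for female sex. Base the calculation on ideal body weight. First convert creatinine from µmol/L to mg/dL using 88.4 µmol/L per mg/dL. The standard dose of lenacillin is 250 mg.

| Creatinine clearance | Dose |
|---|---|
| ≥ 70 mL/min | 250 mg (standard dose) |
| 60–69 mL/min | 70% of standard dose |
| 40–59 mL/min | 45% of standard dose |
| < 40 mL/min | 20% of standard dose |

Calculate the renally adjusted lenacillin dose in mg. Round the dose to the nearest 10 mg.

50 mg

SCr = 257 / 88.4 = 2.907 mg/dL
CrCl = (140 − 87) × 68 / (72 × 2.907) × 0.85 = 3604.0 / 209.30 × 0.85 ≈ 14.6 mL/min
CrCl ≈ 15 mL/min → bracket < 40 mL/min.
20% of 250 mg = 50 mg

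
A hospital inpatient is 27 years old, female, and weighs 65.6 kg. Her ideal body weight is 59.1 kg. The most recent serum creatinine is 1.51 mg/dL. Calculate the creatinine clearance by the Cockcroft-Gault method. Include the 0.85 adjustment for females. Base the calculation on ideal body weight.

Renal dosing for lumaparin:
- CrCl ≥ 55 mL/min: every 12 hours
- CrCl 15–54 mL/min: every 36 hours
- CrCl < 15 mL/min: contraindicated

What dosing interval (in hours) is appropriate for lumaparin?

CrCl = (140 − 27) × 59.1 / (72 × 1.51) × 0.85 = 6678.3 / 108.72 × 0.85 ≈ 52.2 mL/min
CrCl ≈ 52 mL/min → bracket 15–54 mL/min → every 36 hours.

every 36 hours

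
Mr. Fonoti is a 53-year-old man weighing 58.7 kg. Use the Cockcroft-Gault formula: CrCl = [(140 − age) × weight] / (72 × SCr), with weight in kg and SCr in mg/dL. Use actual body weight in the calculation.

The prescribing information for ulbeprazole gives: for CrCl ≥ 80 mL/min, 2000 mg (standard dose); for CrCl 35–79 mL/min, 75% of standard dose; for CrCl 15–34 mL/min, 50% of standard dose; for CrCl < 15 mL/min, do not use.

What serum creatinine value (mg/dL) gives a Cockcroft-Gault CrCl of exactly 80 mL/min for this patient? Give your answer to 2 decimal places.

0.89 mg/dL

Standard dose requires CrCl ≥ 80 mL/min.
Set (140 − 53) × 58.7 / (72 × SCr) = 80
SCr = (140 − 53) × 58.7 / (72 × 80) = 0.887 mg/dL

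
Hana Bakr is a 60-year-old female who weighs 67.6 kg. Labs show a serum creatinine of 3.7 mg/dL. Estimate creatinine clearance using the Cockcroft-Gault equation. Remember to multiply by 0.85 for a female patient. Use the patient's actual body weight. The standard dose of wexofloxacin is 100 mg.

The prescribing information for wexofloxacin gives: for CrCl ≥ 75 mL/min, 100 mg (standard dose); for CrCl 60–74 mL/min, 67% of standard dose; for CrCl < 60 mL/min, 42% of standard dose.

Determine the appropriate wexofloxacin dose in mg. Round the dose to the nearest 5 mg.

CrCl = (140 − 60) × 67.6 / (72 × 3.7) × 0.85 = 5408.0 / 266.40 × 0.85 ≈ 17.3 mL/min
CrCl ≈ 17 mL/min → bracket < 60 mL/min.
42% of 100 mg = 42 mg → 40 mg

40 mg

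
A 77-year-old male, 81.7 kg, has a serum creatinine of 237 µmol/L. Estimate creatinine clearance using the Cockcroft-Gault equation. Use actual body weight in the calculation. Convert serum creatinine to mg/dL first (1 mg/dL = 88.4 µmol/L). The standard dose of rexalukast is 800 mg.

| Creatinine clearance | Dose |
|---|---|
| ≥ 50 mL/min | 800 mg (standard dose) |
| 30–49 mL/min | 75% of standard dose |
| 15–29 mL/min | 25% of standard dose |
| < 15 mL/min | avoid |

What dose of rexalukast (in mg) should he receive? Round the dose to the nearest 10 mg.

200 mg

SCr = 237 / 88.4 = 2.681 mg/dL
CrCl = (140 − 77) × 81.7 / (72 × 2.681) = 5147.1 / 193.03 ≈ 26.7 mL/min
CrCl ≈ 27 mL/min → bracket 15–29 mL/min.
25% of 800 mg = 200 mg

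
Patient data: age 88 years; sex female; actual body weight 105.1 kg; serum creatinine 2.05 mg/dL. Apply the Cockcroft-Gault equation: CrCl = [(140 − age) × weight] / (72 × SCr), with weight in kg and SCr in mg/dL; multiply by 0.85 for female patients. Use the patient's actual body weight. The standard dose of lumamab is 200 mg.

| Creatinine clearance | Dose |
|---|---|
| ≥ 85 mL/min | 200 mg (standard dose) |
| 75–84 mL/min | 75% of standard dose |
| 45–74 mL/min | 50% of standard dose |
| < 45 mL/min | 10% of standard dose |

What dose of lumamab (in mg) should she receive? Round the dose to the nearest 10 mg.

20 mg

CrCl = (140 − 88) × 105.1 / (72 × 2.05) × 0.85 = 5465.2 / 147.60 × 0.85 ≈ 31.5 mL/min
CrCl ≈ 31 mL/min → bracket < 45 mL/min.
10% of 200 mg = 20 mg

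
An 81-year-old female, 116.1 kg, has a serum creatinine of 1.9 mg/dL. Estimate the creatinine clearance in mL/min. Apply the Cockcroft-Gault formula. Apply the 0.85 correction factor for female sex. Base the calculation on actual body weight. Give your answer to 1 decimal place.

42.6 mL/min

CrCl = (140 − 81) × 116.1 / (72 × 1.9) × 0.85 = 6849.9 / 136.80 × 0.85 ≈ 42.6 mL/min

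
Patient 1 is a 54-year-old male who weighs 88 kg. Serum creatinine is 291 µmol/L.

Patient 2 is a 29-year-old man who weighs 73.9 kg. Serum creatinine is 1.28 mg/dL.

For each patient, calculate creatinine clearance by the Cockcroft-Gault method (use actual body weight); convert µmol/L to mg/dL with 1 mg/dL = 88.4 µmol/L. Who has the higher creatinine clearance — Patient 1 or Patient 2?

Patient 1: SCr = 291 / 88.4 = 3.292 mg/dL
Patient 1: CrCl = (140 − 54) × 88 / (72 × 3.292) = 7568.0 / 237.02 ≈ 31.9 mL/min
Patient 2: CrCl = (140 − 29) × 73.9 / (72 × 1.28) = 8202.9 / 92.16 ≈ 89.0 mL/min
31.9 vs 89.0 mL/min → Patient 2 is higher.

Patient 2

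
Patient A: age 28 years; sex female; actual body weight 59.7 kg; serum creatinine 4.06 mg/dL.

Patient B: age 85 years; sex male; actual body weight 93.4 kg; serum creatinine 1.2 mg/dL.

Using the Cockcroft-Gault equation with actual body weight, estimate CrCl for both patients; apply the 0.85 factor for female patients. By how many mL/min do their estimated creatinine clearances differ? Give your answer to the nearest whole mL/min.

40 mL/min

Patient A: CrCl = (140 − 28) × 59.7 / (72 × 4.06) × 0.85 = 6686.4 / 292.32 × 0.85 ≈ 19.4 mL/min
Patient B: CrCl = (140 − 85) × 93.4 / (72 × 1.2) = 5137.0 / 86.40 ≈ 59.5 mL/min
|19.4 − 59.5| = 40.1 mL/min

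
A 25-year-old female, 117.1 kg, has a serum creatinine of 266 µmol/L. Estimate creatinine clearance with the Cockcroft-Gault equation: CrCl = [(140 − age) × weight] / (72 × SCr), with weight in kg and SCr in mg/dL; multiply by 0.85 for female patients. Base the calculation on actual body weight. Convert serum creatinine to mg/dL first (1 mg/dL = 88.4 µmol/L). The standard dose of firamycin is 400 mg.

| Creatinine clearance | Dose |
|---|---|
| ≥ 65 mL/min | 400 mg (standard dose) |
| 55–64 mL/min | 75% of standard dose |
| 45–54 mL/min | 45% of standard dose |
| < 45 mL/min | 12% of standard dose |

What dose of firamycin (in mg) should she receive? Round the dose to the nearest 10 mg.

SCr = 266 / 88.4 = 3.009 mg/dL
CrCl = (140 − 25) × 117.1 / (72 × 3.009) × 0.85 = 13466.5 / 216.65 × 0.85 ≈ 52.8 mL/min
CrCl ≈ 53 mL/min → bracket 45–54 mL/min.
45% of 400 mg = 180 mg

180 mg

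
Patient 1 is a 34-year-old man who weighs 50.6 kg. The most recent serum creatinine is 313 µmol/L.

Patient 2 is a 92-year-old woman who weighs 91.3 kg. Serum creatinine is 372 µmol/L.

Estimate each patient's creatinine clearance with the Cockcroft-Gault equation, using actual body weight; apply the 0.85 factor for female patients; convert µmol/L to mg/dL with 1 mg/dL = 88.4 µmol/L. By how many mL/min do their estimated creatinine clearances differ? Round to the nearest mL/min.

Patient 1: SCr = 313 / 88.4 = 3.541 mg/dL
Patient 1: CrCl = (140 − 34) × 50.6 / (72 × 3.541) = 5363.6 / 254.95 ≈ 21.0 mL/min
Patient 2: SCr = 372 / 88.4 = 4.208 mg/dL
Patient 2: CrCl = (140 − 92) × 91.3 / (72 × 4.208) × 0.85 = 4382.4 / 302.98 × 0.85 ≈ 12.3 mL/min
|21.0 − 12.3| = 8.7 mL/min

9 mL/min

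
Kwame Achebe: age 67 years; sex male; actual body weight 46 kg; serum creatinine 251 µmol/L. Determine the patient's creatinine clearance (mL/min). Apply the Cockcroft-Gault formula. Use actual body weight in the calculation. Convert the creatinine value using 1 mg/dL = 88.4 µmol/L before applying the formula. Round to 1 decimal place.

SCr = 251 / 88.4 = 2.839 mg/dL
CrCl = (140 − 67) × 46 / (72 × 2.839) = 3358.0 / 204.41 ≈ 16.4 mL/min

16.4 mL/min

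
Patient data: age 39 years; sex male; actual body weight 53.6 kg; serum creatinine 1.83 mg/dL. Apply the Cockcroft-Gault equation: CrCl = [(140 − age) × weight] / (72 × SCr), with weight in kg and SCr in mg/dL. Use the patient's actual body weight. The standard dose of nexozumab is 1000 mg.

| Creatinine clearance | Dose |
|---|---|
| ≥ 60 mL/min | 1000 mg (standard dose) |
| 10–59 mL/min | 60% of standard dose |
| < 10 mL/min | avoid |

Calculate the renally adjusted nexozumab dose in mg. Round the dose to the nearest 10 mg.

600 mg

CrCl = (140 − 39) × 53.6 / (72 × 1.83) = 5413.6 / 131.76 ≈ 41.1 mL/min
CrCl ≈ 41 mL/min → bracket 10–59 mL/min.
60% of 1000 mg = 600 mg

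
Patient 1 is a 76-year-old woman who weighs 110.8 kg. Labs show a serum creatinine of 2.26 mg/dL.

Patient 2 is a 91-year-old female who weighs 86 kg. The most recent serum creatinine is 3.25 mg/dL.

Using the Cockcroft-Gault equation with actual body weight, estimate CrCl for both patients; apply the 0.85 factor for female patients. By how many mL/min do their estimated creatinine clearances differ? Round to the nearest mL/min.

Patient 1: CrCl = (140 − 76) × 110.8 / (72 × 2.26) × 0.85 = 7091.2 / 162.72 × 0.85 ≈ 37.0 mL/min
Patient 2: CrCl = (140 − 91) × 86 / (72 × 3.25) × 0.85 = 4214.0 / 234.00 × 0.85 ≈ 15.3 mL/min
|37.0 − 15.3| = 21.7 mL/min

22 mL/min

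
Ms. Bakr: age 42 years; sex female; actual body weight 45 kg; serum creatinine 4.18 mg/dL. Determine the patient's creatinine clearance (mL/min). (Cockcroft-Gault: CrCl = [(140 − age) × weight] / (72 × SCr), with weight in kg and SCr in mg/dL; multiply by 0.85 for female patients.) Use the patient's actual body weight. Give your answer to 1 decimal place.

CrCl = (140 − 42) × 45 / (72 × 4.18) × 0.85 = 4410.0 / 300.96 × 0.85 ≈ 12.5 mL/min

12.5 mL/min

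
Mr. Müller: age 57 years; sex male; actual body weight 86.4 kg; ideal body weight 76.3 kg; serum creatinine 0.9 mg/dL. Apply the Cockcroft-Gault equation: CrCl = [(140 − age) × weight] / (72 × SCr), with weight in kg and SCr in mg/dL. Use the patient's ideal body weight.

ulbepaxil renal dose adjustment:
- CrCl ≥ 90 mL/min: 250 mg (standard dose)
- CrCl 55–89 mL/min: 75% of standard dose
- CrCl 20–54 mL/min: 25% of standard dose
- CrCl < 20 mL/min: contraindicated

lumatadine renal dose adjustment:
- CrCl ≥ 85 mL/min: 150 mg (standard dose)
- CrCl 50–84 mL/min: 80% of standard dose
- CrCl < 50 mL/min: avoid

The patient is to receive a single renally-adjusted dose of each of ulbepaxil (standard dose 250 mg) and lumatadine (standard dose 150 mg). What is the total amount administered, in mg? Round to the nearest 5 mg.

400 mg

CrCl = (140 − 57) × 76.3 / (72 × 0.9) = 6332.9 / 64.80 ≈ 97.7 mL/min
CrCl ≈ 98 mL/min.
ulbepaxil: ≥ 90 mL/min → 100% of 250 mg = 250 mg.
lumatadine: ≥ 85 mL/min → 100% of 150 mg = 150 mg.
Total = 250 + 150 = 400 mg.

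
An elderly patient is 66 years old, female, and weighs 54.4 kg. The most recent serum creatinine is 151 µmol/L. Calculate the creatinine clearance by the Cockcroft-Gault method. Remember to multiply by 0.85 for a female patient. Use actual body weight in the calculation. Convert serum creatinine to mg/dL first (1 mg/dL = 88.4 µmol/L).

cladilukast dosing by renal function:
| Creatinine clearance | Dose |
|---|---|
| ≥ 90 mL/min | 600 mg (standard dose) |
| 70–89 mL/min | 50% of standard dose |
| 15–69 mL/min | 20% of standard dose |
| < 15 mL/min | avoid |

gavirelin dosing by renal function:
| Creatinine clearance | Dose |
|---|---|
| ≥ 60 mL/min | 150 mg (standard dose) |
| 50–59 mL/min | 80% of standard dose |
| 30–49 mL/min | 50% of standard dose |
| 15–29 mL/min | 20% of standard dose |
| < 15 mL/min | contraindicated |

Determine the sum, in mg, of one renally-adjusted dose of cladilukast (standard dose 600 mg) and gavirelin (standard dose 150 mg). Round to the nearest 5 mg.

150 mg

SCr = 151 / 88.4 = 1.708 mg/dL
CrCl = (140 − 66) × 54.4 / (72 × 1.708) × 0.85 = 4025.6 / 122.98 × 0.85 ≈ 27.8 mL/min
CrCl ≈ 28 mL/min.
cladilukast: 15–69 mL/min → 20% of 600 mg = 120 mg.
gavirelin: 15–29 mL/min → 20% of 150 mg = 30 mg.
Total = 120 + 30 = 150 mg.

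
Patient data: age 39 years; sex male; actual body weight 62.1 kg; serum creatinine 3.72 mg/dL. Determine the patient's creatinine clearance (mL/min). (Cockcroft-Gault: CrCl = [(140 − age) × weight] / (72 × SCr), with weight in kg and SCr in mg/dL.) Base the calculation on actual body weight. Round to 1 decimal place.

CrCl = (140 − 39) × 62.1 / (72 × 3.72) = 6272.1 / 267.84 ≈ 23.4 mL/min

23.4 mL/min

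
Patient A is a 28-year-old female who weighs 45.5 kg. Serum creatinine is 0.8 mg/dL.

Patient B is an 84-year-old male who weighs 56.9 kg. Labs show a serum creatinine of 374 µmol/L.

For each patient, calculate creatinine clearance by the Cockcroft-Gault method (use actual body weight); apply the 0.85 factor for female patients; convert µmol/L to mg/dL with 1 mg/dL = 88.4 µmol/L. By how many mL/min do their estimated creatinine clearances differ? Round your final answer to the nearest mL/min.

65 mL/min

Patient A: CrCl = (140 − 28) × 45.5 / (72 × 0.8) × 0.85 = 5096.0 / 57.60 × 0.85 ≈ 75.2 mL/min
Patient B: SCr = 374 / 88.4 = 4.231 mg/dL
Patient B: CrCl = (140 − 84) × 56.9 / (72 × 4.231) = 3186.4 / 304.63 ≈ 10.5 mL/min
|75.2 − 10.5| = 64.7 mL/min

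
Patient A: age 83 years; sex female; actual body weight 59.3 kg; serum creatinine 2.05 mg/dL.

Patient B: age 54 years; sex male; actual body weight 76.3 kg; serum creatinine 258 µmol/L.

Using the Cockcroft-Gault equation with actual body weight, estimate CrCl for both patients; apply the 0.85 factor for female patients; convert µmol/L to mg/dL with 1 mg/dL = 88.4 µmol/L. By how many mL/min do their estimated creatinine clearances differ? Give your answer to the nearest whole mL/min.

Patient A: CrCl = (140 − 83) × 59.3 / (72 × 2.05) × 0.85 = 3380.1 / 147.60 × 0.85 ≈ 19.5 mL/min
Patient B: SCr = 258 / 88.4 = 2.919 mg/dL
Patient B: CrCl = (140 − 54) × 76.3 / (72 × 2.919) = 6561.8 / 210.17 ≈ 31.2 mL/min
|19.5 − 31.2| = 11.7 mL/min

12 mL/min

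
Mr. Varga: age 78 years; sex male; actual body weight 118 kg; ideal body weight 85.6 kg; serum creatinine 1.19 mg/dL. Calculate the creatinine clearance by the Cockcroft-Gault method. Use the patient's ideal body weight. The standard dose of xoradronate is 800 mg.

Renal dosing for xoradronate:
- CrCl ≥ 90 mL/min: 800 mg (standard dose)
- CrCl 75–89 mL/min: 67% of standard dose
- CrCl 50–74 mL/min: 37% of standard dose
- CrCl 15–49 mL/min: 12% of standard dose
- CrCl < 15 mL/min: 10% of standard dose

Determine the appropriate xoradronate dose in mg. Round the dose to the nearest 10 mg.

CrCl = (140 − 78) × 85.6 / (72 × 1.19) = 5307.2 / 85.68 ≈ 61.9 mL/min
CrCl ≈ 62 mL/min → bracket 50–74 mL/min.
37% of 800 mg = 296 mg → 300 mg

300 mg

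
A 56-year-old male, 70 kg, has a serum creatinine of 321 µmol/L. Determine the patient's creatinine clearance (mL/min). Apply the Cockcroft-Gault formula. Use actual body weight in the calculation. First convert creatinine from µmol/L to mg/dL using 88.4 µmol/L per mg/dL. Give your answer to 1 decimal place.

22.5 mL/min

SCr = 321 / 88.4 = 3.631 mg/dL
CrCl = (140 − 56) × 70 / (72 × 3.631) = 5880.0 / 261.43 ≈ 22.5 mL/min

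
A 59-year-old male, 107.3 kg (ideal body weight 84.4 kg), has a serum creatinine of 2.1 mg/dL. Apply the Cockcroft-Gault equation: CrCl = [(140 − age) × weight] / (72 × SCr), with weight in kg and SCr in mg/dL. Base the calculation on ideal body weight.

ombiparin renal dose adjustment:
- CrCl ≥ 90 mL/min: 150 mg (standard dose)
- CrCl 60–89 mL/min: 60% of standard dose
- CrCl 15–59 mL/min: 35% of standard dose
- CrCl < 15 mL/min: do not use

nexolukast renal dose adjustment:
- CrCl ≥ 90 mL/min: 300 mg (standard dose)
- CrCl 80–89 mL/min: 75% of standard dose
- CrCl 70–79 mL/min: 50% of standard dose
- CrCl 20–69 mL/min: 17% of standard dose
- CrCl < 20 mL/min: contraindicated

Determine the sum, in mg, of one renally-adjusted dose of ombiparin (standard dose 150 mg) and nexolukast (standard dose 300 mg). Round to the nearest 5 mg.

105 mg

CrCl = (140 − 59) × 84.4 / (72 × 2.1) = 6836.4 / 151.20 ≈ 45.2 mL/min
CrCl ≈ 45 mL/min.
ombiparin: 15–59 mL/min → 35% of 150 mg = 52.5 mg.
nexolukast: 20–69 mL/min → 17% of 300 mg = 51 mg.
Total = 52.5 + 51 = 103.5 mg.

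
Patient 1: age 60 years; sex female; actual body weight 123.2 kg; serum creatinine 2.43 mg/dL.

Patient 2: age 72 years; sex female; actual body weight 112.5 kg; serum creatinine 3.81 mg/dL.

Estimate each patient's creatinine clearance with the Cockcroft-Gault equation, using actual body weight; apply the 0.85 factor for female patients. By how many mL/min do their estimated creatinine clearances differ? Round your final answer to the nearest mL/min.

24 mL/min

Patient 1: CrCl = (140 − 60) × 123.2 / (72 × 2.43) × 0.85 = 9856.0 / 174.96 × 0.85 ≈ 47.9 mL/min
Patient 2: CrCl = (140 − 72) × 112.5 / (72 × 3.81) × 0.85 = 7650.0 / 274.32 × 0.85 ≈ 23.7 mL/min
|47.9 − 23.7| = 24.2 mL/min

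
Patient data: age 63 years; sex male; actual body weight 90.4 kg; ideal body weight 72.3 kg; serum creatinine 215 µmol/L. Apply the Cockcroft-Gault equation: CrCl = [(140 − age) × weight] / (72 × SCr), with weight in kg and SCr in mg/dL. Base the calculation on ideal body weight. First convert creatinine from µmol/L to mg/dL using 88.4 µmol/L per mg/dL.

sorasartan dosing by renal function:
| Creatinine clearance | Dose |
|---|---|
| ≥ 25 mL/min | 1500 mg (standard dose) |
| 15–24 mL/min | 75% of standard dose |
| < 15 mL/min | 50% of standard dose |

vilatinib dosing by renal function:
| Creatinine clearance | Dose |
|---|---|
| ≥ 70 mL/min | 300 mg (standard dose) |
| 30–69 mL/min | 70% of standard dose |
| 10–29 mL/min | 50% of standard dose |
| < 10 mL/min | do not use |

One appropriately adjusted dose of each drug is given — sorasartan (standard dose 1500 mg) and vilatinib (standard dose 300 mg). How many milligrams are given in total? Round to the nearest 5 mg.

SCr = 215 / 88.4 = 2.432 mg/dL
CrCl = (140 − 63) × 72.3 / (72 × 2.432) = 5567.1 / 175.10 ≈ 31.8 mL/min
CrCl ≈ 32 mL/min.
sorasartan: ≥ 25 mL/min → 100% of 1500 mg = 1500 mg.
vilatinib: 30–69 mL/min → 70% of 300 mg = 210 mg.
Total = 1500 + 210 = 1710 mg.

1710 mg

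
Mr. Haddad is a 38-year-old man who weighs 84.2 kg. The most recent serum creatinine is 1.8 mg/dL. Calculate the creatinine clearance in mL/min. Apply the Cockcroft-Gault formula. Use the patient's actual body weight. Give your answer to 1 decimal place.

66.3 mL/min

CrCl = (140 − 38) × 84.2 / (72 × 1.8) = 8588.4 / 129.60 ≈ 66.3 mL/min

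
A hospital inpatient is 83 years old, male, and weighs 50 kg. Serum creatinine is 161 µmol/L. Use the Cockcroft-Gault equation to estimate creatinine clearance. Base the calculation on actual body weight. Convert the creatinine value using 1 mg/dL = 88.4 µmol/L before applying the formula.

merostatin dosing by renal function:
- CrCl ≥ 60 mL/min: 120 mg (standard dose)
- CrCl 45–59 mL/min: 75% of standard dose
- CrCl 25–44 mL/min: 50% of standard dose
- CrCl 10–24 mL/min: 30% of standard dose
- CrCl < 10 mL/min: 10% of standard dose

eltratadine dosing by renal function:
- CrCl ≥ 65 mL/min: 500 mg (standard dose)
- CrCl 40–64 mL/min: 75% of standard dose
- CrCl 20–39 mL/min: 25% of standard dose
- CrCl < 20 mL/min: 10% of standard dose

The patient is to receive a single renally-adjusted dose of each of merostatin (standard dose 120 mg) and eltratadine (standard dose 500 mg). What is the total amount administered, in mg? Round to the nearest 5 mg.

160 mg

SCr = 161 / 88.4 = 1.821 mg/dL
CrCl = (140 − 83) × 50 / (72 × 1.821) = 2850.0 / 131.11 ≈ 21.7 mL/min
CrCl ≈ 22 mL/min.
merostatin: 10–24 mL/min → 30% of 120 mg = 36 mg.
eltratadine: 20–39 mL/min → 25% of 500 mg = 125 mg.
Total = 36 + 125 = 161 mg.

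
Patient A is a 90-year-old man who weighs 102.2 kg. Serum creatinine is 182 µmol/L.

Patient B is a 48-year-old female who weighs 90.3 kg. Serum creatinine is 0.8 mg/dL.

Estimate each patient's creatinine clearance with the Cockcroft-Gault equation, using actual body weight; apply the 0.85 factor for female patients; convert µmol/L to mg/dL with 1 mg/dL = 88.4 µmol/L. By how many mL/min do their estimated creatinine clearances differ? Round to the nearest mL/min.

Patient A: SCr = 182 / 88.4 = 2.059 mg/dL
Patient A: CrCl = (140 − 90) × 102.2 / (72 × 2.059) = 5110.0 / 148.25 ≈ 34.5 mL/min
Patient B: CrCl = (140 − 48) × 90.3 / (72 × 0.8) × 0.85 = 8307.6 / 57.60 × 0.85 ≈ 122.6 mL/min
|34.5 − 122.6| = 88.1 mL/min

88 mL/min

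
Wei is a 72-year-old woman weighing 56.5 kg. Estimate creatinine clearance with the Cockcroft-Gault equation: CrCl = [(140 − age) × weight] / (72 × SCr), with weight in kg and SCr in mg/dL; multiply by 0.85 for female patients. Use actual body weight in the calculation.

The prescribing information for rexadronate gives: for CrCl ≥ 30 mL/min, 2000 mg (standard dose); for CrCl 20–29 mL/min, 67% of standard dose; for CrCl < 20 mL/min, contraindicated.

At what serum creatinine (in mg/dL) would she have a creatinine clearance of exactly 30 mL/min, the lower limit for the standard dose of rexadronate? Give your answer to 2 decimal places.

1.51 mg/dL

Standard dose requires CrCl ≥ 30 mL/min.
Set (140 − 72) × 56.5 × 0.85 / (72 × SCr) = 30
SCr = (140 − 72) × 56.5 × 0.85 / (72 × 30) = 1.512 mg/dL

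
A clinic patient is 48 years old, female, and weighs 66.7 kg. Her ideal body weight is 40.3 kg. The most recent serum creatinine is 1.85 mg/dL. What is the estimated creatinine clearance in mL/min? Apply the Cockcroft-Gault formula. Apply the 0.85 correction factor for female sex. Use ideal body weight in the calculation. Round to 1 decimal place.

CrCl = (140 − 48) × 40.3 / (72 × 1.85) × 0.85 = 3707.6 / 133.20 × 0.85 ≈ 23.7 mL/min

23.7 mL/min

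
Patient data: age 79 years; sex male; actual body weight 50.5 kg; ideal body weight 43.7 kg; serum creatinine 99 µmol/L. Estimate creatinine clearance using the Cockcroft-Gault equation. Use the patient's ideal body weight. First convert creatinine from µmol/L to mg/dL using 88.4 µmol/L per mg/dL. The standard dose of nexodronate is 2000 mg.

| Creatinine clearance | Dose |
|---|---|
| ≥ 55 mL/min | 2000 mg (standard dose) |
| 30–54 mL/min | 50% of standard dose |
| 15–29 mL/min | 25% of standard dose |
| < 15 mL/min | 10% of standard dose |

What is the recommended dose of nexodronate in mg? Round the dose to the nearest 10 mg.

1000 mg

SCr = 99 / 88.4 = 1.12 mg/dL
CrCl = (140 − 79) × 43.7 / (72 × 1.12) = 2665.7 / 80.64 ≈ 33.1 mL/min
CrCl ≈ 33 mL/min → bracket 30–54 mL/min.
50% of 2000 mg = 1000 mg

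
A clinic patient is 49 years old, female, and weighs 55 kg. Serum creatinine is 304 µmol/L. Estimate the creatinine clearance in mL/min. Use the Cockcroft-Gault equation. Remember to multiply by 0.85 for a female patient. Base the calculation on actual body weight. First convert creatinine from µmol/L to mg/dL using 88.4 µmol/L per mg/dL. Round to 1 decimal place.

17.2 mL/min

SCr = 304 / 88.4 = 3.439 mg/dL
CrCl = (140 − 49) × 55 / (72 × 3.439) × 0.85 = 5005.0 / 247.61 × 0.85 ≈ 17.2 mL/min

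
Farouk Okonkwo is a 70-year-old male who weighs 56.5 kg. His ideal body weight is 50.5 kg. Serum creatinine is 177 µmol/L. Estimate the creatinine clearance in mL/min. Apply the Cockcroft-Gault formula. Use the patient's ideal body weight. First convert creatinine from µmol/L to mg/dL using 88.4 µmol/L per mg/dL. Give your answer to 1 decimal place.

24.5 mL/min

SCr = 177 / 88.4 = 2.002 mg/dL
CrCl = (140 − 70) × 50.5 / (72 × 2.002) = 3535.0 / 144.14 ≈ 24.5 mL/min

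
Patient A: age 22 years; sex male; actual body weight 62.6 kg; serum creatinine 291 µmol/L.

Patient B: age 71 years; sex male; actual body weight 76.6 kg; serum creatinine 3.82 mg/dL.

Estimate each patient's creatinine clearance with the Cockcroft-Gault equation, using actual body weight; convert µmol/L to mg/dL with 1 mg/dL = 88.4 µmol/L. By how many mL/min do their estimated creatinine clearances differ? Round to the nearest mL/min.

Patient A: SCr = 291 / 88.4 = 3.292 mg/dL
Patient A: CrCl = (140 − 22) × 62.6 / (72 × 3.292) = 7386.8 / 237.02 ≈ 31.2 mL/min
Patient B: CrCl = (140 − 71) × 76.6 / (72 × 3.82) = 5285.4 / 275.04 ≈ 19.2 mL/min
|31.2 − 19.2| = 12.0 mL/min

12 mL/min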